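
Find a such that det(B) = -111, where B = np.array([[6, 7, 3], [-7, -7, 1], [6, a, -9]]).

Expanding along the column containing a, det(B) is linear in a: det(B) = (-27)·a + (105).
Set (-27)·a + (105) = -111  ⇒  (-27)·a = -216  ⇒  a = 8.

8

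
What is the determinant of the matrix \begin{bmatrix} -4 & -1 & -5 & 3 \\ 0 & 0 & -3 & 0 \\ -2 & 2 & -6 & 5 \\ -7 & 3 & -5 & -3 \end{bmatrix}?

Expand along row 2 (it has 3 zeros):
  − (-3) · M_23   where M_23 = det([-4 -1 3; -2 2 5; -7 3 -3]) = 149
det = (-1)·(-3)·(149) = 447

447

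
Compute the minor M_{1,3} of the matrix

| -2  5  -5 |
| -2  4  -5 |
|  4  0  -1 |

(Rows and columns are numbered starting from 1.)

Delete row 1 and column 3; the remaining 2×2 submatrix is [-2 4; 4 0].
Its determinant is (-2)·0 − 4·4 = -16.

-16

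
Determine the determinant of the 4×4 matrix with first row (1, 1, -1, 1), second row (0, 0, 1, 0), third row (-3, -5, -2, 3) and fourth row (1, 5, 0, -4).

14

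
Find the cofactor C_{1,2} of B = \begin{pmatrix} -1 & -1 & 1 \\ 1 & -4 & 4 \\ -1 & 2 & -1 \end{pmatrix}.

The cofactor is -3.

Delete row 1 and column 2; the remaining 2×2 submatrix is [1 4; -1 -1].
Its determinant is 1·(-1) − 4·(-1) = 3.
The cofactor carries sign (−1)^(1+2) = −1, so C_{1,2} = −(3) = -3.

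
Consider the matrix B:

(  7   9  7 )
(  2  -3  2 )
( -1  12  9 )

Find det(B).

det(B) = -390

Expand along column 1:
  + 7 · |-3 2; 12 9| = 7·(-27 − 24) = -357
  − 2 · |9 7; 12 9| = −2·(81 − 84) = 6
  + (-1) · |9 7; -3 2| = (-1)·(18 − (-21)) = -39
Sum: (-357) + (6) + (-39) = -390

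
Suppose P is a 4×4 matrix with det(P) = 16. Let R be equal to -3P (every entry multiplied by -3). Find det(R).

For a 4×4 matrix, det(-3P) = (-3)^4·det(P) = 81·det(P).
det(R) = (81)·(16) = 1296

1296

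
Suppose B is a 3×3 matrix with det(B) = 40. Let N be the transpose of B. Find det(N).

40

det(Bᵀ) = det(B).
det(N) = (1)·(40) = 40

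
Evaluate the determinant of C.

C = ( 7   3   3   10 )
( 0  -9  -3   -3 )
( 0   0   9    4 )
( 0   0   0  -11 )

det(C) = 6237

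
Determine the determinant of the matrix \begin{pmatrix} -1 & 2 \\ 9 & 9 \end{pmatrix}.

det = (-1)·9 − 2·9 = -9 − 18 = -27

-27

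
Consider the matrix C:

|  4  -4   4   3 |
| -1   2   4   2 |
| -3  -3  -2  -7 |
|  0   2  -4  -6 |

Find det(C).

det(C) = -768

Expand along row 4 (it has 1 zero):
  + (2) · M_42   where M_42 = det([4 4 3; -1 4 2; -3 -2 -7]) = -106
  − (-4) · M_43   where M_43 = det([4 -4 3; -1 2 2; -3 -3 -7]) = 47
  + (-6) · M_44   where M_44 = det([4 -4 4; -1 2 4; -3 -3 -2]) = 124
det = (+1)·(2)·(-106) + (-1)·(-4)·(47) + (+1)·(-6)·(124) = -768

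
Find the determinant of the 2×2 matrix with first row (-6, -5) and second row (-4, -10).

40

det = (-6)·(-10) − (-5)·(-4) = 60 − 20 = 40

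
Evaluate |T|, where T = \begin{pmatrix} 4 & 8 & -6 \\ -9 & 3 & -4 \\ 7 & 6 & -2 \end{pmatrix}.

Expand along column 1:
  + 4 · |3 -4; 6 -2| = 4·(-6 − (-24)) = 72
  − (-9) · |8 -6; 6 -2| = −(-9)·(-16 − (-36)) = 180
  + 7 · |8 -6; 3 -4| = 7·(-32 − (-18)) = -98
Sum: (72) + (180) + (-98) = 154

The determinant is 154.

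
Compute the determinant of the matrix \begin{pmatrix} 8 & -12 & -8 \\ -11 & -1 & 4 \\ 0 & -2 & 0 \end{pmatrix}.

Expand along row 3:
  − (-2) · |8 -8; -11 4| = −(-2)·(32 − 88) = -112

The determinant is -112.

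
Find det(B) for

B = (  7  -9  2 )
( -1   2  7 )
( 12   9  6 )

det(B) = -1233

Expand along row 1:
  + 7 · |2 7; 9 6| = 7·(12 − 63) = -357
  − (-9) · |-1 7; 12 6| = −(-9)·(-6 − 84) = -810
  + 2 · |-1 2; 12 9| = 2·(-9 − 24) = -66
Sum: (-357) + (-810) + (-66) = -1233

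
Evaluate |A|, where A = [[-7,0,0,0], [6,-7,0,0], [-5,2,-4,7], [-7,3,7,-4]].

A is block lower-triangular with a 2×2 block and a 2×2 block on the diagonal, so its determinant equals the product of the determinants of the diagonal blocks.
det of the 2×2 block = 49
det of the 2×2 block = -33
det = (49)·(-33) = -1617

-1617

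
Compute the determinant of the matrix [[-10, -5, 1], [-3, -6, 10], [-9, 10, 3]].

1501

Expand along column 1:
  + (-10) · |-6 10; 10 3| = (-10)·(-18 − 100) = 1180
  − (-3) · |-5 1; 10 3| = −(-3)·(-15 − 10) = -75
  + (-9) · |-5 1; -6 10| = (-9)·(-50 − (-6)) = 396
Sum: (1180) + (-75) + (396) = 1501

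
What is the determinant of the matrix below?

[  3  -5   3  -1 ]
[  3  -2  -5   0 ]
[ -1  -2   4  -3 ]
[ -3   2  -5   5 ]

Expand along row 2 (it has 1 zero):
  − (3) · M_21   where M_21 = det([-5 3 -1; -2 4 -3; 2 -5 5]) = -15
  + (-2) · M_22   where M_22 = det([3 3 -1; -1 4 -3; -3 -5 5]) = 40
  − (-5) · M_23   where M_23 = det([3 -5 -1; -1 -2 -3; -3 2 5]) = -74
det = (-1)·(3)·(-15) + (+1)·(-2)·(40) + (-1)·(-5)·(-74) = -405

-405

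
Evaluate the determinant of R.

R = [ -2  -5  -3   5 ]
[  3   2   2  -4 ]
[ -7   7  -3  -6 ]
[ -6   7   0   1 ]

Expand along row 4 (it has 1 zero):
  − (-6) · M_41   where M_41 = det([-5 -3 5; 2 2 -4; 7 -3 -6]) = 68
  + (7) · M_42   where M_42 = det([-2 -3 5; 3 2 -4; -7 -3 -6]) = -65
  + (1) · M_44   where M_44 = det([-2 -5 -3; 3 2 2; -7 7 -3]) = -40
det = (-1)·(-6)·(68) + (+1)·(7)·(-65) + (+1)·(1)·(-40) = -87

|R| = -87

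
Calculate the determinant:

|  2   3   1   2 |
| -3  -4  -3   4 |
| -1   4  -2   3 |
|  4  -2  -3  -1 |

-512

Expand along row 1:
  + (2) · M_11   where M_11 = det([-4 -3 4; 4 -2 3; -2 -3 -1]) = -102
  − (3) · M_12   where M_12 = det([-3 -3 4; -1 -2 3; 4 -3 -1]) = -22
  + (1) · M_13   where M_13 = det([-3 -4 4; -1 4 3; 4 -2 -1]) = -106
  − (2) · M_14   where M_14 = det([-3 -4 -3; -1 4 -2; 4 -2 -3]) = 134
det = (+1)·(2)·(-102) + (-1)·(3)·(-22) + (+1)·(1)·(-106) + (-1)·(2)·(134) = -512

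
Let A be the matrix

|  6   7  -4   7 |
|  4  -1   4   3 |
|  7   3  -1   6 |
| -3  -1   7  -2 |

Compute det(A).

det(A) = -112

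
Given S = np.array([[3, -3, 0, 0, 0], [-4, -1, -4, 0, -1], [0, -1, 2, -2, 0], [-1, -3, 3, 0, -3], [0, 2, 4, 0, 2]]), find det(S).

Expand along column 4 (it has 4 zeros):
  − (-2) · M_34   where M_34 = det([3 -3 0 0; -4 -1 -4 -1; -1 -3 3 -3; 0 2 4 2]) = -228
det = (-1)·(-2)·(-228) = -456

det(S) = -456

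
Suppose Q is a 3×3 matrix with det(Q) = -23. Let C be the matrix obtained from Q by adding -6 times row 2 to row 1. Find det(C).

Adding a multiple of one row to another leaves the determinant unchanged.
det(C) = (1)·(-23) = -23

|C| = -23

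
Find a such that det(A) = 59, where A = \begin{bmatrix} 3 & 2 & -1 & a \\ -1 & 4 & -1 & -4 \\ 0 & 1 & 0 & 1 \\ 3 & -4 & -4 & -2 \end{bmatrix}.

Expanding along the column containing a, det(A) is linear in a: det(A) = (-7)·a + (94).
Set (-7)·a + (94) = 59  ⇒  (-7)·a = -35  ⇒  a = 5.

a = 5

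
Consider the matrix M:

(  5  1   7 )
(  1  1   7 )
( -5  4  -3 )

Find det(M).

Expand along row 1:
  + 5 · |1 7; 4 -3| = 5·(-3 − 28) = -155
  − 1 · |1 7; -5 -3| = −1·(-3 − (-35)) = -32
  + 7 · |1 1; -5 4| = 7·(4 − (-5)) = 63
Sum: (-155) + (-32) + (63) = -124

det(M) = -124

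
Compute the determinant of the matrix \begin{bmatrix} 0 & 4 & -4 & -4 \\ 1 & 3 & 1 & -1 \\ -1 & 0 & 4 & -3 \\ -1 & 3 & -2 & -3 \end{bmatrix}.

Expand along row 1 (it has 1 zero):
  − (4) · M_12   where M_12 = det([1 1 -1; -1 4 -3; -1 -2 -3]) = -24
  + (-4) · M_13   where M_13 = det([1 3 -1; -1 0 -3; -1 3 -3]) = 12
  − (-4) · M_14   where M_14 = det([1 3 1; -1 0 4; -1 3 -2]) = -33
det = (-1)·(4)·(-24) + (+1)·(-4)·(12) + (-1)·(-4)·(-33) = -84

-84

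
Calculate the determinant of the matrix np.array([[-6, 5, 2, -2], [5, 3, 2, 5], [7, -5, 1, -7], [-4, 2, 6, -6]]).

-1730

Expand along row 1:
  + (-6) · M_11   where M_11 = det([3 2 5; -5 1 -7; 2 6 -6]) = -140
  − (5) · M_12   where M_12 = det([5 2 5; 7 1 -7; -4 6 -6]) = 550
  + (2) · M_13   where M_13 = det([5 3 5; 7 -5 -7; -4 2 -6]) = 400
  − (-2) · M_14   where M_14 = det([5 3 2; 7 -5 1; -4 2 6]) = -310
det = (+1)·(-6)·(-140) + (-1)·(5)·(550) + (+1)·(2)·(400) + (-1)·(-2)·(-310) = -1730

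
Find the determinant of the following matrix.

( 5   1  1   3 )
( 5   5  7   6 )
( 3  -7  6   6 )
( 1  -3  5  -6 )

-3312

Expand along row 1:
  + (5) · M_11   where M_11 = det([5 7 6; -7 6 6; -3 5 -6]) = -852
  − (1) · M_12   where M_12 = det([5 7 6; 3 6 6; 1 5 -6]) = -108
  + (1) · M_13   where M_13 = det([5 5 6; 3 -7 6; 1 -3 -6]) = 408
  − (3) · M_14   where M_14 = det([5 5 7; 3 -7 6; 1 -3 5]) = -144
det = (+1)·(5)·(-852) + (-1)·(1)·(-108) + (+1)·(1)·(408) + (-1)·(3)·(-144) = -3312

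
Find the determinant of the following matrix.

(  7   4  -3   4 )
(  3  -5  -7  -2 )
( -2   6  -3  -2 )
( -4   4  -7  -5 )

Expand along row 1:
  + (7) · M_11   where M_11 = det([-5 -7 -2; 6 -3 -2; 4 -7 -5]) = -99
  − (4) · M_12   where M_12 = det([3 -7 -2; -2 -3 -2; -4 -7 -5]) = 13
  + (-3) · M_13   where M_13 = det([3 -5 -2; -2 6 -2; -4 4 -5]) = -88
  − (4) · M_14   where M_14 = det([3 -5 -7; -2 6 -3; -4 4 -7]) = -192
det = (+1)·(7)·(-99) + (-1)·(4)·(13) + (+1)·(-3)·(-88) + (-1)·(4)·(-192) = 287

The determinant is 287.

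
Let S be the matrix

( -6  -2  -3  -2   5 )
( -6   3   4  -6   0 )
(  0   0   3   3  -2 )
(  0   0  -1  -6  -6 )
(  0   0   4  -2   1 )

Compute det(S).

S is block upper-triangular with a 2×2 block and a 3×3 block on the diagonal, so its determinant equals the product of the determinants of the diagonal blocks.
det of the 2×2 block = -30
det of the 3×3 block = -175
det = (-30)·(-175) = 5250

5250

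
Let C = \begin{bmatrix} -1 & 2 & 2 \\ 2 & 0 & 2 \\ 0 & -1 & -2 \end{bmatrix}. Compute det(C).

2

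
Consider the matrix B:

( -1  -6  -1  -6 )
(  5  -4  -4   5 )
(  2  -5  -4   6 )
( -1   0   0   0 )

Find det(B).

49

Expand along row 4 (it has 3 zeros):
  − (-1) · M_41   where M_41 = det([-6 -1 -6; -4 -4 5; -5 -4 6]) = 49
det = (-1)·(-1)·(49) = 49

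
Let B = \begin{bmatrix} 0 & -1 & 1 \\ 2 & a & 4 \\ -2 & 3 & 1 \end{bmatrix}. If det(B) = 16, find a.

0

Expanding along the row containing a, det(B) is linear in a: det(B) = (2)·a + (16).
Set (2)·a + (16) = 16  ⇒  (2)·a = 0  ⇒  a = 0.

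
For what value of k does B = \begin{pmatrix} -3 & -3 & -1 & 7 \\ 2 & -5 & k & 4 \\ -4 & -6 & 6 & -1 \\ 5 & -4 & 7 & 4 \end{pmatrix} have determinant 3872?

Expanding along the row containing k, det(B) is linear in k: det(B) = (-373)·k + (2380).
Set (-373)·k + (2380) = 3872  ⇒  (-373)·k = 1492  ⇒  k = -4.

-4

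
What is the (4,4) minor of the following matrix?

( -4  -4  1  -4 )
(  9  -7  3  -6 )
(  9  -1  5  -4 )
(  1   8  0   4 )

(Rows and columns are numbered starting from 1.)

Delete row 4 and column 4; the remaining 3×3 submatrix is [-4 -4 1; 9 -7 3; 9 -1 5].
Its determinant is 254.

254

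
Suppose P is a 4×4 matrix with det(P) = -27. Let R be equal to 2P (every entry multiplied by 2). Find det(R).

For a 4×4 matrix, det(2P) = 2^4·det(P) = 16·det(P).
det(R) = (16)·(-27) = -432

-432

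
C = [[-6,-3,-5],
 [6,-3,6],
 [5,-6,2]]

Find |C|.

Expand along column 1:
  + (-6) · |-3 6; -6 2| = (-6)·(-6 − (-36)) = -180
  − 6 · |-3 -5; -6 2| = −6·(-6 − 30) = 216
  + 5 · |-3 -5; -3 6| = 5·(-18 − 15) = -165
Sum: (-180) + (216) + (-165) = -129

-129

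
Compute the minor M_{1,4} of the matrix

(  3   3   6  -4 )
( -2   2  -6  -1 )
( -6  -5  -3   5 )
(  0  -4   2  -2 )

The minor is -76.

Delete row 1 and column 4; the remaining 3×3 submatrix is [-2 2 -6; -6 -5 -3; 0 -4 2].
Its determinant is -76.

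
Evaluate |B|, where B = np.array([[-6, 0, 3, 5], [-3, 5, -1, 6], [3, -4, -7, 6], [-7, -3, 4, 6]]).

Expand along row 1 (it has 1 zero):
  + (-6) · M_11   where M_11 = det([5 -1 6; -4 -7 6; -3 4 6]) = -558
  + (3) · M_13   where M_13 = det([-3 5 6; 3 -4 6; -7 -3 6]) = -504
  − (5) · M_14   where M_14 = det([-3 5 -1; 3 -4 -7; -7 -3 4]) = 333
det = (+1)·(-6)·(-558) + (+1)·(3)·(-504) + (-1)·(5)·(333) = 171

|B| = 171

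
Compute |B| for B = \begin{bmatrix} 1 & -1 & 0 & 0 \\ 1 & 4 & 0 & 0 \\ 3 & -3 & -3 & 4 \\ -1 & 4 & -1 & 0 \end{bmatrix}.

B is block lower-triangular with a 2×2 block and a 2×2 block on the diagonal, so its determinant equals the product of the determinants of the diagonal blocks.
det of the 2×2 block = 5
det of the 2×2 block = 4
det = (5)·(4) = 20

|B| = 20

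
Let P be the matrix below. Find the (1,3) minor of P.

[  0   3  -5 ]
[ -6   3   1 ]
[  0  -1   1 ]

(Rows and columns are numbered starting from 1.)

6

Delete row 1 and column 3; the remaining 2×2 submatrix is [-6 3; 0 -1].
Its determinant is (-6)·(-1) − 3·0 = 6.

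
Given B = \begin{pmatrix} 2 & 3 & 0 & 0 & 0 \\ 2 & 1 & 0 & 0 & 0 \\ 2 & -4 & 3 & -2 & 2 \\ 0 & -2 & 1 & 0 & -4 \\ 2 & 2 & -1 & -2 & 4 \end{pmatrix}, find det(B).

The determinant is 112.

B is block lower-triangular with a 2×2 block and a 3×3 block on the diagonal, so its determinant equals the product of the determinants of the diagonal blocks.
det of the 2×2 block = -4
det of the 3×3 block = -28
det = (-4)·(-28) = 112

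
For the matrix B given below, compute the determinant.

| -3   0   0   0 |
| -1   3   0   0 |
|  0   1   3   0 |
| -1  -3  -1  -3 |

|B| = 81

B is lower triangular, so det(B) is the product of the diagonal entries:
det = (-3) · (3) · (3) · (-3) = 81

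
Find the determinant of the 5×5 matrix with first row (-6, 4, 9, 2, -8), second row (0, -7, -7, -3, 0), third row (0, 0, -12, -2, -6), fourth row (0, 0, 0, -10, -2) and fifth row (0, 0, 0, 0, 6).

30240

The matrix is upper triangular, so the determinant is the product of the diagonal entries:
det = (-6) · (-7) · (-12) · (-10) · (6) = 30240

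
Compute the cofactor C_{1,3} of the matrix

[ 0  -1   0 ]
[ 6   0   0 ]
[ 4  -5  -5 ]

Delete row 1 and column 3; the remaining 2×2 submatrix is [6 0; 4 -5].
Its determinant is 6·(-5) − 0·4 = -30.
The cofactor carries sign (−1)^(1+3) = +1, so C_{1,3} = +(-30) = -30.

-30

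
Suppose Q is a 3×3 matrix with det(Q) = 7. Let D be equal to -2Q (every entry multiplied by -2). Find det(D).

The determinant is -56.

For a 3×3 matrix, det(-2Q) = (-2)^3·det(Q) = -8·det(Q).
det(D) = (-8)·(7) = -56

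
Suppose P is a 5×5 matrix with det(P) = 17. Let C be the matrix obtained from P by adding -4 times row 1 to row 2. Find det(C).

Adding a multiple of one row to another leaves the determinant unchanged.
det(C) = (1)·(17) = 17

det(C) = 17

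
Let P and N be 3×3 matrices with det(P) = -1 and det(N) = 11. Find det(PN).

det(PN) = det(P)·det(N) = (-1)·(11) = -11

The determinant is -11.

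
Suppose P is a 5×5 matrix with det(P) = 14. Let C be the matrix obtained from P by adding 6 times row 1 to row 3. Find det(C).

Adding a multiple of one row to another leaves the determinant unchanged.
det(C) = (1)·(14) = 14

14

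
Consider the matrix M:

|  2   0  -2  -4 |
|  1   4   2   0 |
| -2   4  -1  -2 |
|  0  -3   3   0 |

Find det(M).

264

Expand along row 4 (it has 2 zeros):
  + (-3) · M_42   where M_42 = det([2 -2 -4; 1 2 0; -2 -1 -2]) = -24
  − (3) · M_43   where M_43 = det([2 0 -4; 1 4 0; -2 4 -2]) = -64
det = (+1)·(-3)·(-24) + (-1)·(3)·(-64) = 264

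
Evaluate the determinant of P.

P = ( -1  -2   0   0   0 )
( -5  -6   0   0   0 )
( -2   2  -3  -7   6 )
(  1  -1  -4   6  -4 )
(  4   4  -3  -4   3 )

The determinant is -120.

P is block lower-triangular with a 2×2 block and a 3×3 block on the diagonal, so its determinant equals the product of the determinants of the diagonal blocks.
det of the 2×2 block = -4
det of the 3×3 block = 30
det = (-4)·(30) = -120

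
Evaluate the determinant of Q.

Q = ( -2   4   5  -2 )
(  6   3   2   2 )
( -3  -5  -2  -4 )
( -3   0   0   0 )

Expand along row 4 (it has 3 zeros):
  − (-3) · M_41   where M_41 = det([4 5 -2; 3 2 2; -5 -2 -4]) = -14
det = (-1)·(-3)·(-14) = -42

The determinant is -42.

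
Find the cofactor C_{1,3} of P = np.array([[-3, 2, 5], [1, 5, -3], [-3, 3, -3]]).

18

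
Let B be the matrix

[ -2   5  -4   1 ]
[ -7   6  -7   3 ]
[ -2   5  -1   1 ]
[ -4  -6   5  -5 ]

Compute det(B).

det(B) = -435

Expand along row 1:
  + (-2) · M_11   where M_11 = det([6 -7 3; 5 -1 1; -6 5 -5]) = -76
  − (5) · M_12   where M_12 = det([-7 -7 3; -2 -1 1; -4 5 -5]) = 56
  + (-4) · M_13   where M_13 = det([-7 6 3; -2 5 1; -4 -6 -5]) = 145
  − (1) · M_14   where M_14 = det([-7 6 -7; -2 5 -1; -4 -6 5]) = -273
det = (+1)·(-2)·(-76) + (-1)·(5)·(56) + (+1)·(-4)·(145) + (-1)·(1)·(-273) = -435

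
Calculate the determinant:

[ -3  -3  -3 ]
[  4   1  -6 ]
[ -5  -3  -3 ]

-42

Expand along row 1:
  + (-3) · |1 -6; -3 -3| = (-3)·(-3 − 18) = 63
  − (-3) · |4 -6; -5 -3| = −(-3)·(-12 − 30) = -126
  + (-3) · |4 1; -5 -3| = (-3)·(-12 − (-5)) = 21
Sum: (63) + (-126) + (21) = -42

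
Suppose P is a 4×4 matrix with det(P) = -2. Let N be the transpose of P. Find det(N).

|N| = -2

det(Pᵀ) = det(P).
det(N) = (1)·(-2) = -2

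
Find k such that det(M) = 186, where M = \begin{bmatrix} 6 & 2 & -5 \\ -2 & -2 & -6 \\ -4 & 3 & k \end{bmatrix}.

Expanding along the row containing k, det(M) is linear in k: det(M) = (-8)·k + (226).
Set (-8)·k + (226) = 186  ⇒  (-8)·k = -40  ⇒  k = 5.

5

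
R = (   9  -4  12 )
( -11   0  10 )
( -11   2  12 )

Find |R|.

Expand along column 2:
  − (-4) · |-11 10; -11 12| = −(-4)·(-132 − (-110)) = -88
  − 2 · |9 12; -11 10| = −2·(90 − (-132)) = -444
Sum: (-88) + (-444) = -532

-532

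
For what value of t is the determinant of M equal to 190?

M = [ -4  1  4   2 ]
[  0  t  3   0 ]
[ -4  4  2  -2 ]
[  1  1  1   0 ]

Expanding along the column containing t, det(M) is linear in t: det(M) = (-28)·t + (78).
Set (-28)·t + (78) = 190  ⇒  (-28)·t = 112  ⇒  t = -4.

-4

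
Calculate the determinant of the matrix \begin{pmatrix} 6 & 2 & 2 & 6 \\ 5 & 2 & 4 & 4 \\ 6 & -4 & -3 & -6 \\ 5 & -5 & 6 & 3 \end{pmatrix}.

1432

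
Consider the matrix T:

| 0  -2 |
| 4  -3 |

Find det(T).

det(T) = 8

det(T) = 0·(-3) − (-2)·4 = 0 − (-8) = 8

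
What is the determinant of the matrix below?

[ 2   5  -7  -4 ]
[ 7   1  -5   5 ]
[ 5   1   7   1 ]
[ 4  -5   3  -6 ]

5552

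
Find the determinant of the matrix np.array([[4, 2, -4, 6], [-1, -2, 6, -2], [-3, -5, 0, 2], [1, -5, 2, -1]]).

Expand along row 3 (it has 1 zero):
  + (-3) · M_31   where M_31 = det([2 -4 6; -2 6 -2; -5 2 -1]) = 120
  − (-5) · M_32   where M_32 = det([4 -4 6; -1 6 -2; 1 2 -1]) = -44
  − (2) · M_34   where M_34 = det([4 2 -4; -1 -2 6; 1 -5 2]) = 92
det = (+1)·(-3)·(120) + (-1)·(-5)·(-44) + (-1)·(2)·(92) = -764

-764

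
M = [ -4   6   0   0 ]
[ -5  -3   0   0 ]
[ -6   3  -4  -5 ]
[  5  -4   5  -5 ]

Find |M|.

The determinant is 1890.

M is block lower-triangular with a 2×2 block and a 2×2 block on the diagonal, so its determinant equals the product of the determinants of the diagonal blocks.
det of the 2×2 block = 42
det of the 2×2 block = 45
det = (42)·(45) = 1890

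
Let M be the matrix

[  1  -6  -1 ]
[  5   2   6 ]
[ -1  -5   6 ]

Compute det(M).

Expand along row 1:
  + 1 · |2 6; -5 6| = 1·(12 − (-30)) = 42
  − (-6) · |5 6; -1 6| = −(-6)·(30 − (-6)) = 216
  + (-1) · |5 2; -1 -5| = (-1)·(-25 − (-2)) = 23
Sum: (42) + (216) + (23) = 281

det(M) = 281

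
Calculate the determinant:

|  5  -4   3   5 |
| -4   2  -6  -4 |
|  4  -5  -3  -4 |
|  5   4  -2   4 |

1392

Expand along row 1:
  + (5) · M_11   where M_11 = det([2 -6 -4; -5 -3 -4; 4 -2 4]) = -152
  − (-4) · M_12   where M_12 = det([-4 -6 -4; 4 -3 -4; 5 -2 4]) = 268
  + (3) · M_13   where M_13 = det([-4 2 -4; 4 -5 -4; 5 4 4]) = -220
  − (5) · M_14   where M_14 = det([-4 2 -6; 4 -5 -3; 5 4 -2]) = -348
det = (+1)·(5)·(-152) + (-1)·(-4)·(268) + (+1)·(3)·(-220) + (-1)·(5)·(-348) = 1392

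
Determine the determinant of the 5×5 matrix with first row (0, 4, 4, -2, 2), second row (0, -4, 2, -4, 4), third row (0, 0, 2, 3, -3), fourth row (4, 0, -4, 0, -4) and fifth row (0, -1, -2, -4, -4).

3840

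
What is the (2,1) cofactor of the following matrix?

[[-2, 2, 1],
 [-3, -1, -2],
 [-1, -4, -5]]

The cofactor is 6.

Delete row 2 and column 1; the remaining 2×2 submatrix is [2 1; -4 -5].
Its determinant is 2·(-5) − 1·(-4) = -6.
The cofactor carries sign (−1)^(2+1) = −1, so C_{2,1} = −(-6) = 6.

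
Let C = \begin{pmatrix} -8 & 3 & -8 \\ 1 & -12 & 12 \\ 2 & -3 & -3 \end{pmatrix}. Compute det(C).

-663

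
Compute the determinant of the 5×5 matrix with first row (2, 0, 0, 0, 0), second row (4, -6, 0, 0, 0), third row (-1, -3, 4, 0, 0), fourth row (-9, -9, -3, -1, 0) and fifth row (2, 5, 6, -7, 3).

The matrix is lower triangular, so the determinant is the product of the diagonal entries:
det = (2) · (-6) · (4) · (-1) · (3) = 144

144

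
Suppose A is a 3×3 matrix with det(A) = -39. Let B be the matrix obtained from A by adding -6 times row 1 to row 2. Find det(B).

-39

Adding a multiple of one row to another leaves the determinant unchanged.
det(B) = (1)·(-39) = -39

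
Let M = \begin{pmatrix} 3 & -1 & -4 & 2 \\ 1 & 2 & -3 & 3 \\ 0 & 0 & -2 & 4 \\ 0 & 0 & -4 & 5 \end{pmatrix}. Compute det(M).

det(M) = 42

M is block upper-triangular with a 2×2 block and a 2×2 block on the diagonal, so its determinant equals the product of the determinants of the diagonal blocks.
det of the 2×2 block = 7
det of the 2×2 block = 6
det = (7)·(6) = 42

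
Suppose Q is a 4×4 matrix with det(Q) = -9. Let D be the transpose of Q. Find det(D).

-9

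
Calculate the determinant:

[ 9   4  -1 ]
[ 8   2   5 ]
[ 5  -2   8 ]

104

Expand along row 1:
  + 9 · |2 5; -2 8| = 9·(16 − (-10)) = 234
  − 4 · |8 5; 5 8| = −4·(64 − 25) = -156
  + (-1) · |8 2; 5 -2| = (-1)·(-16 − 10) = 26
Sum: (234) + (-156) + (26) = 104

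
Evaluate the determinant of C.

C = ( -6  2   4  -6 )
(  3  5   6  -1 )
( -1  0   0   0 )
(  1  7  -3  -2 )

det(C) = -324

Expand along row 3 (it has 3 zeros):
  + (-1) · M_31   where M_31 = det([2 4 -6; 5 6 -1; 7 -3 -2]) = 324
det = (+1)·(-1)·(324) = -324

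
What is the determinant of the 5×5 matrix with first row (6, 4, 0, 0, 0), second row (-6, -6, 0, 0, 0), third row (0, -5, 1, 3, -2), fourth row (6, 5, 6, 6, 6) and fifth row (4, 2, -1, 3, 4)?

The matrix is block lower-triangular with a 2×2 block and a 3×3 block on the diagonal, so its determinant equals the product of the determinants of the diagonal blocks.
det of the 2×2 block = -12
det of the 3×3 block = -132
det = (-12)·(-132) = 1584

1584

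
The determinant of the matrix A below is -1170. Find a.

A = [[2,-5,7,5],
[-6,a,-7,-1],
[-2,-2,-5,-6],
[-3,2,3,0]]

7

Expanding along the row containing a, det(A) is linear in a: det(A) = (57)·a + (-1569).
Set (57)·a + (-1569) = -1170  ⇒  (57)·a = 399  ⇒  a = 7.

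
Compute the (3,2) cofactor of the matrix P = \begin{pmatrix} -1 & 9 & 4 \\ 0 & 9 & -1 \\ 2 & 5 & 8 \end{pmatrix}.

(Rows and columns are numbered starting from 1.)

-1

Delete row 3 and column 2; the remaining 2×2 submatrix is [-1 4; 0 -1].
Its determinant is (-1)·(-1) − 4·0 = 1.
The cofactor carries sign (−1)^(3+2) = −1, so C_{3,2} = −(1) = -1.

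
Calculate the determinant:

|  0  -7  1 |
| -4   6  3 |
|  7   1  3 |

The determinant is -277.

Expand along row 1:
  − (-7) · |-4 3; 7 3| = −(-7)·(-12 − 21) = -231
  + 1 · |-4 6; 7 1| = 1·(-4 − 42) = -46
Sum: (-231) + (-46) = -277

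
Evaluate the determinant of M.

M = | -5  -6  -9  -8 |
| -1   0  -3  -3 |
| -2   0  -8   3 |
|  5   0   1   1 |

Expand along column 2 (it has 3 zeros):
  − (-6) · M_12   where M_12 = det([-1 -3 -3; -2 -8 3; 5 1 1]) = -154
det = (-1)·(-6)·(-154) = -924

-924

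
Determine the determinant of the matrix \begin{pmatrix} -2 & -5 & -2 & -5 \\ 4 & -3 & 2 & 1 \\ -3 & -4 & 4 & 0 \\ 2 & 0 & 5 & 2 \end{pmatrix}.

The determinant is -420.

Expand along row 3 (it has 1 zero):
  + (-3) · M_31   where M_31 = det([-5 -2 -5; -3 2 1; 0 5 2]) = 68
  − (-4) · M_32   where M_32 = det([-2 -2 -5; 4 2 1; 2 5 2]) = -66
  + (4) · M_33   where M_33 = det([-2 -5 -5; 4 -3 1; 2 0 2]) = 12
det = (+1)·(-3)·(68) + (-1)·(-4)·(-66) + (+1)·(4)·(12) = -420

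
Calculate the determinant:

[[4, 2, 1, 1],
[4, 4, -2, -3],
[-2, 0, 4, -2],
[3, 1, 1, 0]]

Expand along row 3 (it has 1 zero):
  + (-2) · M_31   where M_31 = det([2 1 1; 4 -2 -3; 1 1 0]) = 9
  + (4) · M_33   where M_33 = det([4 2 1; 4 4 -3; 3 1 0]) = -14
  − (-2) · M_34   where M_34 = det([4 2 1; 4 4 -2; 3 1 1]) = -4
det = (+1)·(-2)·(9) + (+1)·(4)·(-14) + (-1)·(-2)·(-4) = -82

-82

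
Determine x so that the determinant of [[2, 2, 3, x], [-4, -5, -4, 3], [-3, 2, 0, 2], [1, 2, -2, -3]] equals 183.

Expanding along the column containing x, det(B) is linear in x: det(B) = (-78)·x + (-51).
Set (-78)·x + (-51) = 183  ⇒  (-78)·x = 234  ⇒  x = -3.

x = -3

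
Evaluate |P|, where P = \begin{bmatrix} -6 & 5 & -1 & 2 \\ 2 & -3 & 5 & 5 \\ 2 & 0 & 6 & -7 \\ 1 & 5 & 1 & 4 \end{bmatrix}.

Expand along row 3 (it has 1 zero):
  + (2) · M_31   where M_31 = det([5 -1 2; -3 5 5; 5 1 4]) = -18
  + (6) · M_33   where M_33 = det([-6 5 2; 2 -3 5; 1 5 4]) = 233
  − (-7) · M_34   where M_34 = det([-6 5 -1; 2 -3 5; 1 5 1]) = 170
det = (+1)·(2)·(-18) + (+1)·(6)·(233) + (-1)·(-7)·(170) = 2552

2552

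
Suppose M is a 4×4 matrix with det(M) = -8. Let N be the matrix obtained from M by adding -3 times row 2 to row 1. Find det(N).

Adding a multiple of one row to another leaves the determinant unchanged.
det(N) = (1)·(-8) = -8

-8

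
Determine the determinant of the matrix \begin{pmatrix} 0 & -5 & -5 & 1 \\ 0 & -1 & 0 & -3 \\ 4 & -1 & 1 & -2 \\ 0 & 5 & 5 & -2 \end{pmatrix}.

20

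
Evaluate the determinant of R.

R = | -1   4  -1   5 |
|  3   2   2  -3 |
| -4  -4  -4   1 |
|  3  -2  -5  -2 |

det(R) = 278

Expand along row 1:
  + (-1) · M_11   where M_11 = det([2 2 -3; -4 -4 1; -2 -5 -2]) = -30
  − (4) · M_12   where M_12 = det([3 2 -3; -4 -4 1; 3 -5 -2]) = -67
  + (-1) · M_13   where M_13 = det([3 2 -3; -4 -4 1; 3 -2 -2]) = -40
  − (5) · M_14   where M_14 = det([3 2 2; -4 -4 -4; 3 -2 -5]) = 12
det = (+1)·(-1)·(-30) + (-1)·(4)·(-67) + (+1)·(-1)·(-40) + (-1)·(5)·(12) = 278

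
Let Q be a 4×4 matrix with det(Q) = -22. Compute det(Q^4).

det(Q^4) = (det Q)^4 = (-22)^4 = 234256

234256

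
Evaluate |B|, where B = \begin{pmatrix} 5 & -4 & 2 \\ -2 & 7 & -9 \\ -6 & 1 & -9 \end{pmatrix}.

-334

Expand along row 1:
  + 5 · |7 -9; 1 -9| = 5·(-63 − (-9)) = -270
  − (-4) · |-2 -9; -6 -9| = −(-4)·(18 − 54) = -144
  + 2 · |-2 7; -6 1| = 2·(-2 − (-42)) = 80
Sum: (-270) + (-144) + (80) = -334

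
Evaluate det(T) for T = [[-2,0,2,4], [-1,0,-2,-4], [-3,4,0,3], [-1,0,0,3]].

|T| = -72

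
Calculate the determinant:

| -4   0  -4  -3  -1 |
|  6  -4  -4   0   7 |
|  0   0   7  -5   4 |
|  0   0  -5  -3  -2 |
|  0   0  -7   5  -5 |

The determinant is 736.

The matrix is block upper-triangular with a 2×2 block and a 3×3 block on the diagonal, so its determinant equals the product of the determinants of the diagonal blocks.
det of the 2×2 block = 16
det of the 3×3 block = 46
det = (16)·(46) = 736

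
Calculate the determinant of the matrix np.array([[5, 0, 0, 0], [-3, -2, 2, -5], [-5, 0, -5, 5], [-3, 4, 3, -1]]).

The determinant is -200.

Expand along row 1 (it has 3 zeros):
  + (5) · M_11   where M_11 = det([-2 2 -5; 0 -5 5; 4 3 -1]) = -40
det = (+1)·(5)·(-40) = -200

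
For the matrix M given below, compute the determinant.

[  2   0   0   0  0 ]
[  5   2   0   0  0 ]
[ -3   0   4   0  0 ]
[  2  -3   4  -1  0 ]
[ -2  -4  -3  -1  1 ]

The determinant is -16.

M is lower triangular, so det(M) is the product of the diagonal entries:
det = (2) · (2) · (4) · (-1) · (1) = -16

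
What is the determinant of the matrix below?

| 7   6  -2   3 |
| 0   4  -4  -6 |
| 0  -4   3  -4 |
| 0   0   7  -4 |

2072

Expand along column 1 (it has 3 zeros):
  + (7) · M_11   where M_11 = det([4 -4 -6; -4 3 -4; 0 7 -4]) = 296
det = (+1)·(7)·(296) = 2072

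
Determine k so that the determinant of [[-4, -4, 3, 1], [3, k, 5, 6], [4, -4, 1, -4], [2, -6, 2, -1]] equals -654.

Expanding along the column containing k, det(A) is linear in k: det(A) = (-34)·k + (-586).
Set (-34)·k + (-586) = -654  ⇒  (-34)·k = -68  ⇒  k = 2.

k = 2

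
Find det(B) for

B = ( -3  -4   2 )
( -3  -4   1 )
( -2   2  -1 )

Expand along column 1:
  + (-3) · |-4 1; 2 -1| = (-3)·(4 − 2) = -6
  − (-3) · |-4 2; 2 -1| = −(-3)·(4 − 4) = 0
  + (-2) · |-4 2; -4 1| = (-2)·(-4 − (-8)) = -8
Sum: (-6) + (0) + (-8) = -14

-14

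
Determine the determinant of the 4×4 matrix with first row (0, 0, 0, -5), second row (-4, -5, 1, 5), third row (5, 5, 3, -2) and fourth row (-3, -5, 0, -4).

Expand along row 1 (it has 3 zeros):
  − (-5) · M_14   where M_14 = det([-4 -5 1; 5 5 3; -3 -5 0]) = -25
det = (-1)·(-5)·(-25) = -125

-125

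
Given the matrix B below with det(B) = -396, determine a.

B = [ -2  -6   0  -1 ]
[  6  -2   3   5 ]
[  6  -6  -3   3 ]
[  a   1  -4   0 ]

Expanding along the row containing a, det(B) is linear in a: det(B) = (168)·a + (-396).
Set (168)·a + (-396) = -396  ⇒  (168)·a = 0  ⇒  a = 0.

a = 0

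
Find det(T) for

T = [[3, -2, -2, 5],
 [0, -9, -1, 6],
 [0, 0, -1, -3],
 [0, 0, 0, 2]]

54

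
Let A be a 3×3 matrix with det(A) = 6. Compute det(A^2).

det(A^2) = (det A)^2 = (6)^2 = 36

The determinant is 36.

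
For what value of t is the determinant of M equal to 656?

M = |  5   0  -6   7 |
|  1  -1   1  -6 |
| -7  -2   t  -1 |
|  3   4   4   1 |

Expanding along the row containing t, det(M) is linear in t: det(M) = (164)·t + (-164).
Set (164)·t + (-164) = 656  ⇒  (164)·t = 820  ⇒  t = 5.

t = 5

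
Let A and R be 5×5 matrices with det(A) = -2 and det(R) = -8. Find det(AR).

16

det(AR) = det(A)·det(R) = (-2)·(-8) = 16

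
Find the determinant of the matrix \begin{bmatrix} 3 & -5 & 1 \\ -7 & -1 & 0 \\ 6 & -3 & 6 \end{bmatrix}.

-201

Expand along row 2:
  − (-7) · |-5 1; -3 6| = −(-7)·(-30 − (-3)) = -189
  + (-1) · |3 1; 6 6| = (-1)·(18 − 6) = -12
Sum: (-189) + (-12) = -201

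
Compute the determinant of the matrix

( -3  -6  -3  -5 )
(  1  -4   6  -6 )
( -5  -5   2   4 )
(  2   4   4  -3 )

The determinant is -1487.

Expand along row 1:
  + (-3) · M_11   where M_11 = det([-4 6 -6; -5 2 4; 4 4 -3]) = 262
  − (-6) · M_12   where M_12 = det([1 6 -6; -5 2 4; 2 4 -3]) = 80
  + (-3) · M_13   where M_13 = det([1 -4 -6; -5 -5 4; 2 4 -3]) = 87
  − (-5) · M_14   where M_14 = det([1 -4 6; -5 -5 2; 2 4 4]) = -184
det = (+1)·(-3)·(262) + (-1)·(-6)·(80) + (+1)·(-3)·(87) + (-1)·(-5)·(-184) = -1487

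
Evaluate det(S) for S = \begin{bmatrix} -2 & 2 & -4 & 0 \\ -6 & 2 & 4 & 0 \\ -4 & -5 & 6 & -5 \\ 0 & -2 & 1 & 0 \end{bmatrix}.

-280

Expand along column 4 (it has 3 zeros):
  − (-5) · M_34   where M_34 = det([-2 2 -4; -6 2 4; 0 -2 1]) = -56
det = (-1)·(-5)·(-56) = -280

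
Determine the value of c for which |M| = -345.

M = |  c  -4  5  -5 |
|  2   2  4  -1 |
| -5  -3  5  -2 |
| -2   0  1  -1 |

c = 9

Expanding along the row containing c, det(M) is linear in c: det(M) = (-15)·c + (-210).
Set (-15)·c + (-210) = -345  ⇒  (-15)·c = -135  ⇒  c = 9.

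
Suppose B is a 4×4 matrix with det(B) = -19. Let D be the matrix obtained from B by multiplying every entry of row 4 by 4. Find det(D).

Scaling one row by 4 multiplies the determinant by 4.
det(D) = (4)·(-19) = -76

det(D) = -76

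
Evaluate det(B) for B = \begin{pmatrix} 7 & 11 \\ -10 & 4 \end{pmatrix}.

138

det(B) = 7·4 − 11·(-10) = 28 − (-110) = 138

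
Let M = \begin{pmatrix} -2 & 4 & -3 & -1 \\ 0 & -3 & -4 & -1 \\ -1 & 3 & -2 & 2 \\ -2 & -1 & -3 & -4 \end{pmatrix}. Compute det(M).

Expand along row 2 (it has 1 zero):
  + (-3) · M_22   where M_22 = det([-2 -3 -1; -1 -2 2; -2 -3 -4]) = -3
  − (-4) · M_23   where M_23 = det([-2 4 -1; -1 3 2; -2 -1 -4]) = -19
  + (-1) · M_24   where M_24 = det([-2 4 -3; -1 3 -2; -2 -1 -3]) = 5
det = (+1)·(-3)·(-3) + (-1)·(-4)·(-19) + (+1)·(-1)·(5) = -72

|M| = -72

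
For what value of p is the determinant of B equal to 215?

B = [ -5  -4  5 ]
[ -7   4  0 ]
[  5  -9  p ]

0

Expanding along the row containing p, det(B) is linear in p: det(B) = (-48)·p + (215).
Set (-48)·p + (215) = 215  ⇒  (-48)·p = 0  ⇒  p = 0.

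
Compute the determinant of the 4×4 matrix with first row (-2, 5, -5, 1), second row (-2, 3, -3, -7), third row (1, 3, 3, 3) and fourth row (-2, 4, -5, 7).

166

Expand along row 1:
  + (-2) · M_11   where M_11 = det([3 -3 -7; 3 3 3; 4 -5 7]) = 324
  − (5) · M_12   where M_12 = det([-2 -3 -7; 1 3 3; -2 -5 7]) = -40
  + (-5) · M_13   where M_13 = det([-2 3 -7; 1 3 3; -2 4 7]) = -127
  − (1) · M_14   where M_14 = det([-2 3 -3; 1 3 3; -2 4 -5]) = 21
det = (+1)·(-2)·(324) + (-1)·(5)·(-40) + (+1)·(-5)·(-127) + (-1)·(1)·(21) = 166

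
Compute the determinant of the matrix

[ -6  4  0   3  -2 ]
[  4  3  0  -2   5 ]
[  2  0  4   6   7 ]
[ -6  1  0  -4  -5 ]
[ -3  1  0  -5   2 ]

4408

Expand along column 3 (it has 4 zeros):
  + (4) · M_33   where M_33 = det([-6 4 3 -2; 4 3 -2 5; -6 1 -4 -5; -3 1 -5 2]) = 1102
det = (+1)·(4)·(1102) = 4408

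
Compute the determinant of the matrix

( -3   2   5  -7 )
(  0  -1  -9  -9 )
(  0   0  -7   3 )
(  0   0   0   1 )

The matrix is upper triangular, so the determinant is the product of the diagonal entries:
det = (-3) · (-1) · (-7) · (1) = -21

-21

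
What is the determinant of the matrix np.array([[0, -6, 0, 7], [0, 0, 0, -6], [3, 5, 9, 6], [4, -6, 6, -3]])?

The determinant is 648.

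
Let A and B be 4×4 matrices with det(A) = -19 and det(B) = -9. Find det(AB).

det(AB) = det(A)·det(B) = (-19)·(-9) = 171

|AB| = 171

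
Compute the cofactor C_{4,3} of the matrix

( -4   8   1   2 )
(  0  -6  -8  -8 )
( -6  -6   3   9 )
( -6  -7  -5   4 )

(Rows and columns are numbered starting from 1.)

Delete row 4 and column 3; the remaining 3×3 submatrix is [-4 8 2; 0 -6 -8; -6 -6 9].
Its determinant is 720.
The cofactor carries sign (−1)^(4+3) = −1, so C_{4,3} = −(720) = -720.

-720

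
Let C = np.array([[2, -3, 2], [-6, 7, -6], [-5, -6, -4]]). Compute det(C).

-4

Expand along row 1:
  + 2 · |7 -6; -6 -4| = 2·(-28 − 36) = -128
  − (-3) · |-6 -6; -5 -4| = −(-3)·(24 − 30) = -18
  + 2 · |-6 7; -5 -6| = 2·(36 − (-35)) = 142
Sum: (-128) + (-18) + (142) = -4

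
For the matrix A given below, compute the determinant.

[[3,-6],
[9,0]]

det(A) = 3·0 − (-6)·9 = 0 − (-54) = 54

54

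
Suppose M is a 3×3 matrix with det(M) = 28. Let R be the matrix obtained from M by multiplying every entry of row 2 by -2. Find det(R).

|R| = -56

Scaling one row by -2 multiplies the determinant by -2.
det(R) = (-2)·(28) = -56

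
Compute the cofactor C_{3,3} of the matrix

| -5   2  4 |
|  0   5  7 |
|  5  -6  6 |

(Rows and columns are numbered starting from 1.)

-25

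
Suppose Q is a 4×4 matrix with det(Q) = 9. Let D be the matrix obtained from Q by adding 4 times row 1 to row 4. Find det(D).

Adding a multiple of one row to another leaves the determinant unchanged.
det(D) = (1)·(9) = 9

9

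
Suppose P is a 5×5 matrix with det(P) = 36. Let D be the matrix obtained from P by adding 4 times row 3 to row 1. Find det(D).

Adding a multiple of one row to another leaves the determinant unchanged.
det(D) = (1)·(36) = 36

36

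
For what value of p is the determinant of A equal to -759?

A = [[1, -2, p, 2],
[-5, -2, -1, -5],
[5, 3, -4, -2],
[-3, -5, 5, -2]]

-2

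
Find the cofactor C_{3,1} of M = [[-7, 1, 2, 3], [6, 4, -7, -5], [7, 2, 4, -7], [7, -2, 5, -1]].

78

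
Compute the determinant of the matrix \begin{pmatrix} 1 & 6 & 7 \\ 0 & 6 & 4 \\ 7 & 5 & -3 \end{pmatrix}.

-164

Expand along column 1:
  + 1 · |6 4; 5 -3| = 1·(-18 − 20) = -38
  + 7 · |6 7; 6 4| = 7·(24 − 42) = -126
Sum: (-38) + (-126) = -164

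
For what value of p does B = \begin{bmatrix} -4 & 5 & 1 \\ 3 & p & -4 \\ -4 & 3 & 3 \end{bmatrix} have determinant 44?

Expanding along the column containing p, det(B) is linear in p: det(B) = (-8)·p + (-4).
Set (-8)·p + (-4) = 44  ⇒  (-8)·p = 48  ⇒  p = -6.

p = -6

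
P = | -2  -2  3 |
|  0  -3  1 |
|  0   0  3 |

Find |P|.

P is upper triangular, so det(P) is the product of the diagonal entries:
det = (-2) · (-3) · (3) = 18

18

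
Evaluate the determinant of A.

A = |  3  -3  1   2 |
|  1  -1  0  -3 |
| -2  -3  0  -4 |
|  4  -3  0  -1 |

Expand along column 3 (it has 3 zeros):
  + (1) · M_13   where M_13 = det([1 -1 -3; -2 -3 -4; 4 -3 -1]) = -45
det = (+1)·(1)·(-45) = -45

-45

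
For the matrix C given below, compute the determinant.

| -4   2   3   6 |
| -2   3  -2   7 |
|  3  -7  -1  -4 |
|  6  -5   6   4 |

Expand along row 1:
  + (-4) · M_11   where M_11 = det([3 -2 7; -7 -1 -4; -5 6 4]) = -365
  − (2) · M_12   where M_12 = det([-2 -2 7; 3 -1 -4; 6 6 4]) = 200
  + (3) · M_13   where M_13 = det([-2 3 7; 3 -7 -4; 6 -5 4]) = 177
  − (6) · M_14   where M_14 = det([-2 3 -2; 3 -7 -1; 6 -5 6]) = -32
det = (+1)·(-4)·(-365) + (-1)·(2)·(200) + (+1)·(3)·(177) + (-1)·(6)·(-32) = 1783

det(C) = 1783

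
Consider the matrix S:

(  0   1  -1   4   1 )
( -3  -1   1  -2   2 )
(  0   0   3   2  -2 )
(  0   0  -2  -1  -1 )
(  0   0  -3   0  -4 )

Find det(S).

det(S) = 24

S is block upper-triangular with a 2×2 block and a 3×3 block on the diagonal, so its determinant equals the product of the determinants of the diagonal blocks.
det of the 2×2 block = 3
det of the 3×3 block = 8
det = (3)·(8) = 24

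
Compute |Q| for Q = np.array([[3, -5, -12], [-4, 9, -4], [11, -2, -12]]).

Expand along column 1:
  + 3 · |9 -4; -2 -12| = 3·(-108 − 8) = -348
  − (-4) · |-5 -12; -2 -12| = −(-4)·(60 − 24) = 144
  + 11 · |-5 -12; 9 -4| = 11·(20 − (-108)) = 1408
Sum: (-348) + (144) + (1408) = 1204

1204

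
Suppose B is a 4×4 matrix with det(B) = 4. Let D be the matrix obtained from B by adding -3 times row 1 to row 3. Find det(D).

4

Adding a multiple of one row to another leaves the determinant unchanged.
det(D) = (1)·(4) = 4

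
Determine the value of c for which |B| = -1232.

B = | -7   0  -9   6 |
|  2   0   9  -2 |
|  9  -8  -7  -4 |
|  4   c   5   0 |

Expanding along the row containing c, det(B) is linear in c: det(B) = (-130)·c + (-1232).
Set (-130)·c + (-1232) = -1232  ⇒  (-130)·c = 0  ⇒  c = 0.

c = 0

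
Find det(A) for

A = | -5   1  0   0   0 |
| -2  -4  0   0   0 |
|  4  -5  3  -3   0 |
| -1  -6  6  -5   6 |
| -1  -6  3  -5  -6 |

A is block lower-triangular with a 2×2 block and a 3×3 block on the diagonal, so its determinant equals the product of the determinants of the diagonal blocks.
det of the 2×2 block = 22
det of the 3×3 block = 18
det = (22)·(18) = 396

|A| = 396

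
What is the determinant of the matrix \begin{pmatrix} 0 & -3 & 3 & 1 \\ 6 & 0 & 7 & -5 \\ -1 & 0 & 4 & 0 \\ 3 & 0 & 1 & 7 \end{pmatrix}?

Expand along column 2 (it has 3 zeros):
  − (-3) · M_12   where M_12 = det([6 7 -5; -1 4 0; 3 1 7]) = 282
det = (-1)·(-3)·(282) = 846

846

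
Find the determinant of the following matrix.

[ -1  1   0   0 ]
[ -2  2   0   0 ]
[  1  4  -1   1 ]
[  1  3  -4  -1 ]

The matrix is block lower-triangular with a 2×2 block and a 2×2 block on the diagonal, so its determinant equals the product of the determinants of the diagonal blocks.
det of the 2×2 block = 0
det of the 2×2 block = 5
det = (0)·(5) = 0

The determinant is 0.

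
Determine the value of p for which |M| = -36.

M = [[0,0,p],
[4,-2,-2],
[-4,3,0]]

Expanding along the row containing p, det(M) is linear in p: det(M) = (4)·p + (0).
Set (4)·p + (0) = -36  ⇒  (4)·p = -36  ⇒  p = -9.

-9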